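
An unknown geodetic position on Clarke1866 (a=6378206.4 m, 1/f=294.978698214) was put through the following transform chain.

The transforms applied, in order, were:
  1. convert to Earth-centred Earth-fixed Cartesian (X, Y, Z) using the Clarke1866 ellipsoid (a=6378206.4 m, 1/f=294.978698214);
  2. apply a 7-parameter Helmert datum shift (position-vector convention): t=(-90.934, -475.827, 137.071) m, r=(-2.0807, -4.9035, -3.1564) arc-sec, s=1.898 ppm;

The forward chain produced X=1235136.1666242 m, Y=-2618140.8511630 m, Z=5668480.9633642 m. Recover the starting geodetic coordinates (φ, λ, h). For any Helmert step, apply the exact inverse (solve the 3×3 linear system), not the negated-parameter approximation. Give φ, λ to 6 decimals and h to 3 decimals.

start: X=1235136.1666, Y=-2618140.8512, Z=5668480.9634 m
→ Helmert⁻¹: X=1235399.5650, Y=-2617698.3298, Z=5668277.3588
→ geod (Bowring, a=6378206.400): φ=63.10554000°, λ=-64.73544700°, h=3545.4970 m

φ=63.105540°, λ=-64.735447°, h=3545.497 m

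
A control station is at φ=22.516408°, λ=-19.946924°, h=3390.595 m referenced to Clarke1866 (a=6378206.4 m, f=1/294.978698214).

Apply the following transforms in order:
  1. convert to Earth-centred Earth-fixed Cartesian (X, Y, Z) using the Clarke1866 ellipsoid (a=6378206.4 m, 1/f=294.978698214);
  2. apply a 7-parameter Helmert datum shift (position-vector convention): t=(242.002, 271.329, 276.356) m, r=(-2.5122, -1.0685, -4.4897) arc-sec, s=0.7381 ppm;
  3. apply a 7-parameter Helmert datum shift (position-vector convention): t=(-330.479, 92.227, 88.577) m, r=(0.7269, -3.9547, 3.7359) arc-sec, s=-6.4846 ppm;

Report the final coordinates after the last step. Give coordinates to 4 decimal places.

start: φ=22.516408°, λ=-19.946924°, h=3390.595 m
→ ECEF (a=6378206.400, f=1/294.978698214): X=5544223.8203, Y=-2012118.1299, Z=2428492.0968
→ Helmert 7p (PV): X=5544413.5372, Y=-2011939.3876, Z=2428823.4723
→ Helmert 7p (PV): X=5544036.9779, Y=-2011742.2528, Z=2428995.5110

X=5544036.9779 m, Y=-2011742.2528 m, Z=2428995.5110 m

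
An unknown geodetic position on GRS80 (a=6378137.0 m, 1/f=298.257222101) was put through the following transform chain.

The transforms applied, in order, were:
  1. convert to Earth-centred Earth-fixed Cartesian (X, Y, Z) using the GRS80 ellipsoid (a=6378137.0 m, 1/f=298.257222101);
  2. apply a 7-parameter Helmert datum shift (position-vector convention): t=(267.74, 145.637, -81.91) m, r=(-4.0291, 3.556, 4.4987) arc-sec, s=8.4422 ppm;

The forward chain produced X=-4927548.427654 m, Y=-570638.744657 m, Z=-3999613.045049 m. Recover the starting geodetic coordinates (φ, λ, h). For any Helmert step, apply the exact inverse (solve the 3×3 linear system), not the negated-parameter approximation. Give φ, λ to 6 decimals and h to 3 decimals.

start: X=-4927548.4277, Y=-570638.7447, Z=-3999613.0450 m
→ Helmert⁻¹: X=-4927718.0583, Y=-570593.9614, Z=-3999593.4700
→ geod (Bowring, a=6378137.000): φ=-39.06612600°, λ=-173.39498000°, h=2497.6260 m

φ=-39.066126°, λ=-173.394980°, h=2497.626 m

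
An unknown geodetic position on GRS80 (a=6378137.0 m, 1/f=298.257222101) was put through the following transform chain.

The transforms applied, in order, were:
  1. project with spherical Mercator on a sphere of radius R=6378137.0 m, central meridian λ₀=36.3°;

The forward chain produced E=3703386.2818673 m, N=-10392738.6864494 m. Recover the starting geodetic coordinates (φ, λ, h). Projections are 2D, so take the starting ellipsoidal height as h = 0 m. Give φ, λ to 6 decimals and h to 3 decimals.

φ=-67.816690°, λ=69.568085°, h=0.000 m

start: E=3703386.2819, N=-10392738.6864 m
→ merc⁻¹: φ=-67.81669000°, λ=69.56808500°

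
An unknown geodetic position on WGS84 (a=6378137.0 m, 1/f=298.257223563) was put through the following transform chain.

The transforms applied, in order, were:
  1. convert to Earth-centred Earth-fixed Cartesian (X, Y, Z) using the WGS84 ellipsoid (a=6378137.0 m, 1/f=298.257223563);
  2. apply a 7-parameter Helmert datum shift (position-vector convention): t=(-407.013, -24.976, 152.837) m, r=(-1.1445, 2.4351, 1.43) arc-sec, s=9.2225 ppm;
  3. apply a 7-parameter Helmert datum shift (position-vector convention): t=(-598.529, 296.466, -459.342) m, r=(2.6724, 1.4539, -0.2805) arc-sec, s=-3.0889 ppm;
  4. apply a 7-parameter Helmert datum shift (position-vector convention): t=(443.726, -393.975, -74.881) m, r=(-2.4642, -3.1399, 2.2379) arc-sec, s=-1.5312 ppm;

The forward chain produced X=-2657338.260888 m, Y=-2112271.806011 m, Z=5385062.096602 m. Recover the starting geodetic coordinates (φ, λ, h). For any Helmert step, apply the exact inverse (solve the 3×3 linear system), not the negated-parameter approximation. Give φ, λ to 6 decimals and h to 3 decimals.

start: X=-2657338.2609, Y=-2112271.8060, Z=5385062.0966 m
→ Helmert⁻¹: X=-2657726.9935, Y=-2111916.5646, Z=5385160.4504
→ Helmert⁻¹: X=-2657171.7617, Y=-2112153.3913, Z=5385645.0639
→ Helmert⁻¹: X=-2656818.4683, Y=-2112120.3990, Z=5385399.4745
→ geod (Bowring, a=6378137.000): φ=57.95264800°, λ=-141.51596500°, h=2900.3420 m

φ=57.952648°, λ=-141.515965°, h=2900.342 m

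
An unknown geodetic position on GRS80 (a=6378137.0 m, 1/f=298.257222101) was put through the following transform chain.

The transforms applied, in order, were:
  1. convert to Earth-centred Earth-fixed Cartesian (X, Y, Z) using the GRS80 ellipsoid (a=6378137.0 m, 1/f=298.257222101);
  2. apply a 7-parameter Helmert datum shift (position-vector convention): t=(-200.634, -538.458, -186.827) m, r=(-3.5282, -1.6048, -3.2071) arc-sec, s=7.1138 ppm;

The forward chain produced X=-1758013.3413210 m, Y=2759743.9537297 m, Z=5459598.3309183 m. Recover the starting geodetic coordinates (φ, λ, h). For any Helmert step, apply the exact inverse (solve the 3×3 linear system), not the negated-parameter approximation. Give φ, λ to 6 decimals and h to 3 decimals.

φ=59.232907°, λ=122.491084°, h=2971.752 m

start: X=-1758013.3413, Y=2759743.9537, Z=5459598.3309 m
→ Helmert⁻¹: X=-1757800.6398, Y=2760142.0536, Z=5459807.2073
→ geod (Bowring, a=6378137.000): φ=59.23290700°, λ=122.49108400°, h=2971.7520 m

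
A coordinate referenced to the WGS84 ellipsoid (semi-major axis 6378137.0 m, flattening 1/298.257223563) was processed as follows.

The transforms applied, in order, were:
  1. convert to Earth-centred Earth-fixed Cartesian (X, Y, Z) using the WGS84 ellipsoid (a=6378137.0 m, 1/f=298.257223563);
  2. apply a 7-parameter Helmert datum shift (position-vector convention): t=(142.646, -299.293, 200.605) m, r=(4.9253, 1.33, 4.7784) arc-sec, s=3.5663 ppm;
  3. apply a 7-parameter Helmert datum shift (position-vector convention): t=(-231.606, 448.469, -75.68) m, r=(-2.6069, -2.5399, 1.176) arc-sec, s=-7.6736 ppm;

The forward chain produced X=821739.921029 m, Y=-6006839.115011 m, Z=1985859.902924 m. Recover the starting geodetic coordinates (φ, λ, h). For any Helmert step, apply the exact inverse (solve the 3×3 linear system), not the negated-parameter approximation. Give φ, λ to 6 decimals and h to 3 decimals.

φ=18.249318°, λ=-82.211124°, h=3817.990 m

start: X=821739.9210, Y=-6006839.1150, Z=1985859.9029 m
→ Helmert⁻¹: X=821968.0376, Y=-6007363.4668, Z=1985864.7761
→ Helmert⁻¹: X=821670.4957, Y=-6007014.3679, Z=1985805.8264
→ geod (Bowring, a=6378137.000): φ=18.24931800°, λ=-82.21112400°, h=3817.9900 m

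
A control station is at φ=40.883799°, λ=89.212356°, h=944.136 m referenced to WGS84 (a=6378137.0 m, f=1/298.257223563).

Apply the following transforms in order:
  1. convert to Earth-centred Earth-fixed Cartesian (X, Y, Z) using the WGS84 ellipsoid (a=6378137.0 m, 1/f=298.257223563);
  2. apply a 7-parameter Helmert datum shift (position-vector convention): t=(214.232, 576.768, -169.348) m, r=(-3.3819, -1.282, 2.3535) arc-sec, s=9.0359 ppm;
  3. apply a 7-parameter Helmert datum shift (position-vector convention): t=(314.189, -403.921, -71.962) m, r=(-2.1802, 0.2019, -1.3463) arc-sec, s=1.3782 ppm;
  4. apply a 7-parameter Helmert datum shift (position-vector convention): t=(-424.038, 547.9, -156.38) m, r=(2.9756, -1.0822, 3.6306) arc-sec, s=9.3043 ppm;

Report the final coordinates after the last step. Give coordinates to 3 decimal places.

X=66346.113 m, Y=4830174.220 m, Z=4152917.818 m

start: φ=40.883799°, λ=89.212356°, h=944.136 m
→ ECEF (a=6378137.000, f=1/298.257223563): X=66392.5424, Y=4829304.6589, Z=4153293.4769
→ Helmert 7p (PV): X=66526.4567, Y=4829993.9192, Z=4153082.8888
→ Helmert 7p (PV): X=66876.3283, Y=4829640.1185, Z=4152965.5328
→ Helmert 7p (PV): X=66346.1127, Y=4830174.2203, Z=4152917.8177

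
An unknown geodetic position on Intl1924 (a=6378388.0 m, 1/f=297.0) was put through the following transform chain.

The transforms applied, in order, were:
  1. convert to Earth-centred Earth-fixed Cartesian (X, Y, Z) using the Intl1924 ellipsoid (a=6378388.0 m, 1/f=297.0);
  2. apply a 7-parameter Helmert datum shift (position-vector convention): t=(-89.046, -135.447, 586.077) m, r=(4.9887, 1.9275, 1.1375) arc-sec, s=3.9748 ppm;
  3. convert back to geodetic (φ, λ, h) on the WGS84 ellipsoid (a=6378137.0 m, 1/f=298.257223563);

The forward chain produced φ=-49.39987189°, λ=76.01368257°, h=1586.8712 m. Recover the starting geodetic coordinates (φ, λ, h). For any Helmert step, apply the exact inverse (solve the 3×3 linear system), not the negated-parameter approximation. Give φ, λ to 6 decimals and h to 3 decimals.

φ=-49.404283°, λ=76.011637°, h=1908.145 m

start: φ=-49.399872°, λ=76.013683°, h=1586.871 m
→ ECEF (a=6378137.000, f=1/298.257223563): X=1005383.5837, Y=4036479.5317, Z=-4820821.9843
→ Helmert⁻¹: X=1005535.9490, Y=4036476.7770, Z=-4821477.1265
→ geod (Bowring, a=6378388.000): φ=-49.40428300°, λ=76.01163700°, h=1908.1450 m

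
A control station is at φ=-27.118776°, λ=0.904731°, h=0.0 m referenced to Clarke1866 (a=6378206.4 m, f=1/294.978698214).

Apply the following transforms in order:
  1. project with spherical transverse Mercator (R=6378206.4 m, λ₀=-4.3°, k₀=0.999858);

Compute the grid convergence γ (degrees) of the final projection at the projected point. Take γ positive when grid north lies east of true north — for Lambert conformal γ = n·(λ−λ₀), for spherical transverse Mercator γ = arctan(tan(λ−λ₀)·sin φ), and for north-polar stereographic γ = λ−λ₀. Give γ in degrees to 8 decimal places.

-2.37768856

start: φ=-27.118776°, λ=0.904731°, h=0.000 m
→ into tm (λ₀=-4.3°): φ=-27.11877600°, λ−λ₀=5.20473100°
convergence γ = -2.37768856°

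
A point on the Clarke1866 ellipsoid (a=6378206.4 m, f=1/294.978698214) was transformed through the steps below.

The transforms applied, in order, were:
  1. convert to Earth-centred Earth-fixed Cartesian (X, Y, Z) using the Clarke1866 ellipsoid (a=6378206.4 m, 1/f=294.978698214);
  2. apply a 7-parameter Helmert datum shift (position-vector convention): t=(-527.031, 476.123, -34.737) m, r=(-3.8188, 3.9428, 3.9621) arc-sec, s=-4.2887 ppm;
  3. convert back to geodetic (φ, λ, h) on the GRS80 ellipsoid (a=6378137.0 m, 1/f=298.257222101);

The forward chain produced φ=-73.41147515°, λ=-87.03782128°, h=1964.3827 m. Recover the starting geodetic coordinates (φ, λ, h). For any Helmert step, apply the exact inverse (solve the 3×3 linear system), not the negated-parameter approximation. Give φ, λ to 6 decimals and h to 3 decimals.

start: φ=-73.411475°, λ=-87.037821°, h=1964.383 m
→ ECEF (a=6378137.000, f=1/298.257222101): X=94419.6293, Y=-1824679.0574, Z=-6092392.8593
→ Helmert⁻¹: X=95028.4684, Y=-1825052.0379, Z=-6092416.2233
→ geod (Bowring, a=6378206.400): φ=-73.40923600°, λ=-87.01936300°, h=2251.1930 m

φ=-73.409236°, λ=-87.019363°, h=2251.193 m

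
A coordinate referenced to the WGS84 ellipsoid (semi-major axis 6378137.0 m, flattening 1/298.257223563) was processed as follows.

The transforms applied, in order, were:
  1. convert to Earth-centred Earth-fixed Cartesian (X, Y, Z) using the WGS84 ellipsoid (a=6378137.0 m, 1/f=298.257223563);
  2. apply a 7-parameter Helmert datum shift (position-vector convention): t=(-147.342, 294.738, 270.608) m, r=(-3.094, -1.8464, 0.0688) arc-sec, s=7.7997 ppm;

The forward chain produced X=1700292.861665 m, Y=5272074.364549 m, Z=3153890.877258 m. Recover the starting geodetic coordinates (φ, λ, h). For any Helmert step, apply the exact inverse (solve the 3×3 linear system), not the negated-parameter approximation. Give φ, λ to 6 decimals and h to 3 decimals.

φ=29.820278°, λ=72.122174°, h=1115.360 m

start: X=1700292.8617, Y=5272074.3645, Z=3153890.8773 m
→ Helmert⁻¹: X=1700456.9295, Y=5271690.6361, Z=3153659.5264
→ geod (Bowring, a=6378137.000): φ=29.82027800°, λ=72.12217400°, h=1115.3600 m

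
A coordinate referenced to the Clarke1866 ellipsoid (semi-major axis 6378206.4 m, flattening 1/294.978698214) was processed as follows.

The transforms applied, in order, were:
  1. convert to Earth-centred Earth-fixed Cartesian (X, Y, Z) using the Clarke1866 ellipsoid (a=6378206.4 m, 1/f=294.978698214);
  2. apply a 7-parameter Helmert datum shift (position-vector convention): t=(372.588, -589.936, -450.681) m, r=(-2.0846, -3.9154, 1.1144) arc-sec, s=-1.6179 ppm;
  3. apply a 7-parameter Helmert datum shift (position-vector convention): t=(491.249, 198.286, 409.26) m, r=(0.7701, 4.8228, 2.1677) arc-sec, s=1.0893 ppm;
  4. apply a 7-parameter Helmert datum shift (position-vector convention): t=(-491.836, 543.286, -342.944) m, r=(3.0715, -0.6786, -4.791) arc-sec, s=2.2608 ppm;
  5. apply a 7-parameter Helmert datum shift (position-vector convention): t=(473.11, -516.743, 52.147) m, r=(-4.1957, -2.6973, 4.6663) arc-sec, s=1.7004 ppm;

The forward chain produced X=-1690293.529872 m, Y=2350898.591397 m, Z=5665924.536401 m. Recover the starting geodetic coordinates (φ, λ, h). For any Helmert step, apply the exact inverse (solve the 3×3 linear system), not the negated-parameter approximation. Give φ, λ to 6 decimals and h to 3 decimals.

φ=63.084708°, λ=125.724259°, h=2490.553 m

start: X=-1690293.5299, Y=2350898.5914, Z=5665924.5364 m
→ Helmert⁻¹: X=-1690636.4783, Y=2351334.3305, Z=5665932.6927
→ Helmert⁻¹: X=-1690176.7833, Y=2350830.8476, Z=5666233.3806
→ Helmert⁻¹: X=-1690773.9615, Y=2350668.9233, Z=5665769.6395
→ Helmert⁻¹: X=-1691029.0229, Y=2351214.5338, Z=5666285.3501
→ geod (Bowring, a=6378206.400): φ=63.08470800°, λ=125.72425900°, h=2490.5530 m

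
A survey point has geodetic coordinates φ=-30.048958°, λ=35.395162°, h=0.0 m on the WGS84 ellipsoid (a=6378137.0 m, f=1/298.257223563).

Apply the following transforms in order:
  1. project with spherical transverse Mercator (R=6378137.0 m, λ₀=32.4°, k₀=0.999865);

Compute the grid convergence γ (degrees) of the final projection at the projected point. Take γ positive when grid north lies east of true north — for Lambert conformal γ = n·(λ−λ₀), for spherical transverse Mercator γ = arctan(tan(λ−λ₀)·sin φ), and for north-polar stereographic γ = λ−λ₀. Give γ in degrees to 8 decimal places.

start: φ=-30.048958°, λ=35.395162°, h=0.000 m
→ into tm (λ₀=32.4°): φ=-30.04895800°, λ−λ₀=2.99516200°
convergence γ = -1.50082119°

-1.50082119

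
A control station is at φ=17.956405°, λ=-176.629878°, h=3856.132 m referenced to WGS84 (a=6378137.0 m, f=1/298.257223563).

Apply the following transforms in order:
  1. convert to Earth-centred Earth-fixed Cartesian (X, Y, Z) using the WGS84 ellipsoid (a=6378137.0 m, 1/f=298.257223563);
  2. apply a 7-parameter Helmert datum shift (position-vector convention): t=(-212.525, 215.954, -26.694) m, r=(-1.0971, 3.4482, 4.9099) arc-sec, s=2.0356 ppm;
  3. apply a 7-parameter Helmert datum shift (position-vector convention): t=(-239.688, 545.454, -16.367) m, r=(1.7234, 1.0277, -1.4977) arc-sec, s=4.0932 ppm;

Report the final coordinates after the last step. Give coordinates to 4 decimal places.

X=-6063004.5306 m, Y=-356357.1432 m, Z=1955083.1784 m

start: φ=17.956405°, λ=-176.629878°, h=3856.132 m
→ ECEF (a=6378137.000, f=1/298.257223563): X=-6062563.4904, Y=-357010.1360, Z=1954983.7832
→ Helmert 7p (PV): X=-6062747.1759, Y=-356928.8231, Z=1955064.3178
→ Helmert 7p (PV): X=-6063004.5306, Y=-356357.1432, Z=1955083.1784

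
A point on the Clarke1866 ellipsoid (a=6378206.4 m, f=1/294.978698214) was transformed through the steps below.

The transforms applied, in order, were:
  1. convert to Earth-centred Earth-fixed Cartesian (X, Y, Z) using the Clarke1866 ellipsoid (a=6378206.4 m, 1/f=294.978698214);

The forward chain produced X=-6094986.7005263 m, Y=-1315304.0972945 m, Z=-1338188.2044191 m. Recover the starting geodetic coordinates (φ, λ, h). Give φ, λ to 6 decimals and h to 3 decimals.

start: X=-6094986.7005, Y=-1315304.0973, Z=-1338188.2044 m
→ geod (Bowring, a=6378206.400): φ=-12.19288400°, λ=-167.82226200°, h=25.2460 m

φ=-12.192884°, λ=-167.822262°, h=25.246 m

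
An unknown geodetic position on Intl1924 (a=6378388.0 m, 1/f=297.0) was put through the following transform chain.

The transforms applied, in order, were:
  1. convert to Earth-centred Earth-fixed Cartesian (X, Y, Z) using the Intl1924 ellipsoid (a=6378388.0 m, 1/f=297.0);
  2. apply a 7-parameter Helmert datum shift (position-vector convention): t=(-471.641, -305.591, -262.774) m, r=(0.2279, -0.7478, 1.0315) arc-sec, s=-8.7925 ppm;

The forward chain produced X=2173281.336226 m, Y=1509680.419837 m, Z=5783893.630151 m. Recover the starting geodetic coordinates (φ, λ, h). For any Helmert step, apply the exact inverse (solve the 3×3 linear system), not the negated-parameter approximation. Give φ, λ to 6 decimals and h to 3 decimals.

start: X=2173281.3362, Y=1509680.4198, Z=5783893.6302 m
→ Helmert⁻¹: X=2173800.6116, Y=1509994.8076, Z=5784197.7124
→ geod (Bowring, a=6378388.000): φ=65.55755500°, λ=34.78514000°, h=394.3920 m

φ=65.557555°, λ=34.785140°, h=394.392 m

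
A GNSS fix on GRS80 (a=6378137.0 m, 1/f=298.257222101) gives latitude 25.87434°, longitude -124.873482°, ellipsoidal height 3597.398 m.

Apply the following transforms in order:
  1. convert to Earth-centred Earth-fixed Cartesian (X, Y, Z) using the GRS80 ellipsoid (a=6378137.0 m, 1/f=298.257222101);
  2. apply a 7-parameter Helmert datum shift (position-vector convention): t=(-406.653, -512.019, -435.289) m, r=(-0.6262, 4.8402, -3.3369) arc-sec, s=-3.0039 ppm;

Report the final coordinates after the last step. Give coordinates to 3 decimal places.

X=-3285575.742 m, Y=-4714261.536 m, Z=2767760.401 m

start: φ=25.874340°, λ=-124.873482°, h=3597.398 m
→ ECEF (a=6378137.000, f=1/298.257222101): X=-3285167.6544, Y=-4713825.2274, Z=2768112.6047
→ Helmert 7p (PV): X=-3285575.7417, Y=-4714261.5364, Z=2767760.4006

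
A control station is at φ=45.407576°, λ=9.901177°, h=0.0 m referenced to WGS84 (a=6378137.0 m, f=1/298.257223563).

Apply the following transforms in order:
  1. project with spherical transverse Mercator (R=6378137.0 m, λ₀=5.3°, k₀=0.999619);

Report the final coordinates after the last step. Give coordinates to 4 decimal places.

E=359452.1657 m, N=5063111.3905 m

start: φ=45.407576°, λ=9.901177°, h=0.000 m
→ tm (R=6378137.0, λ₀=5.3°): E=359452.1657, N=5063111.3905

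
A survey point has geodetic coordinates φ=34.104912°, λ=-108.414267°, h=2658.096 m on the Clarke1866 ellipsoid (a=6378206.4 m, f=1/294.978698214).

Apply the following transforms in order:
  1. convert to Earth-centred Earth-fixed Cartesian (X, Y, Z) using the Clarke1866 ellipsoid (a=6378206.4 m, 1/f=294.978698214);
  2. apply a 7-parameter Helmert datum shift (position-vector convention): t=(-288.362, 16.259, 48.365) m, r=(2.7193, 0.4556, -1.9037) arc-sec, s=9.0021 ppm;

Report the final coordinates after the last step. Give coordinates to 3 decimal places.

X=-1671078.938 m, Y=-5018308.958 m, Z=3557410.988 m

start: φ=34.104912°, λ=-108.414267°, h=2658.096 m
→ ECEF (a=6378206.400, f=1/294.978698214): X=-1670737.0778, Y=-5018248.5625, Z=3557393.0674
→ Helmert 7p (PV): X=-1671078.9380, Y=-5018308.9577, Z=3557410.9879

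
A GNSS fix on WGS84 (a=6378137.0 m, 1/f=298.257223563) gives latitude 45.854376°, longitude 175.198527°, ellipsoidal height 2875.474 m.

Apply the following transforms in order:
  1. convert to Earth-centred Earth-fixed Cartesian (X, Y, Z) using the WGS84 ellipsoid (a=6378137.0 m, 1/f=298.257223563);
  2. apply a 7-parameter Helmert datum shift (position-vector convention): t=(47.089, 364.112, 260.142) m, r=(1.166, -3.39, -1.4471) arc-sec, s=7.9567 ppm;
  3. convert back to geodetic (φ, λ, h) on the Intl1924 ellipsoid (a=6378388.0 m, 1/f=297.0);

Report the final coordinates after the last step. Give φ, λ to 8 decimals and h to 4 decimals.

φ=45.85602011°, λ=175.19381575°, h=2897.0172 m

start: φ=45.854376°, λ=175.198527°, h=2875.474 m
→ ECEF (a=6378137.000, f=1/298.257223563): X=-4436328.6274, Y=372643.7799, Z=4556052.3114
→ Helmert 7p (PV): X=-4436389.1027, Y=373016.2261, Z=4556277.8986
→ geod (Bowring, a=6378388.000): φ=45.85602011°, λ=175.19381575°, h=2897.0172 m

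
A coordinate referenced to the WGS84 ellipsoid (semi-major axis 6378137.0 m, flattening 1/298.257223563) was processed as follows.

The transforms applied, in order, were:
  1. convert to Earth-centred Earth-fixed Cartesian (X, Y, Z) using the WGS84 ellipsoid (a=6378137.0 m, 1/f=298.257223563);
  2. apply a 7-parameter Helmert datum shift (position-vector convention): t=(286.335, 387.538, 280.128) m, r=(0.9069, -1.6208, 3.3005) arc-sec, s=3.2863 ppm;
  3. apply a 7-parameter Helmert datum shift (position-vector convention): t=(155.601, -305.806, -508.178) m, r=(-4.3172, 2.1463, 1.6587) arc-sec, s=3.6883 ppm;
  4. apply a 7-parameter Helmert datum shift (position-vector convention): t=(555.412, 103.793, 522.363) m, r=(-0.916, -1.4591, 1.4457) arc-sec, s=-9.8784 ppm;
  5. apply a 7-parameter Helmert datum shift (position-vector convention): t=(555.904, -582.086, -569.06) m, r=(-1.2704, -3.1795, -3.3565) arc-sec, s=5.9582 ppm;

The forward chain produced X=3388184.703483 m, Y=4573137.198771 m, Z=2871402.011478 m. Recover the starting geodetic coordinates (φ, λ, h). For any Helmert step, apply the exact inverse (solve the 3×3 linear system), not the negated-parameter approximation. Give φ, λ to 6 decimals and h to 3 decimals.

φ=26.931502°, λ=53.478844°, h=603.999 m

start: X=3388184.7035, Y=4573137.1988, Z=2871402.0115 m
→ Helmert⁻¹: X=3387578.4580, Y=4573729.4707, Z=2871929.9114
→ Helmert⁻¹: X=3387108.8733, Y=4573634.3664, Z=2871432.2645
→ Helmert⁻¹: X=3386947.6759, Y=4573835.9526, Z=2872060.8251
→ Helmert⁻¹: X=3386745.9570, Y=4573391.8190, Z=2871724.5389
→ geod (Bowring, a=6378137.000): φ=26.93150200°, λ=53.47884400°, h=603.9990 m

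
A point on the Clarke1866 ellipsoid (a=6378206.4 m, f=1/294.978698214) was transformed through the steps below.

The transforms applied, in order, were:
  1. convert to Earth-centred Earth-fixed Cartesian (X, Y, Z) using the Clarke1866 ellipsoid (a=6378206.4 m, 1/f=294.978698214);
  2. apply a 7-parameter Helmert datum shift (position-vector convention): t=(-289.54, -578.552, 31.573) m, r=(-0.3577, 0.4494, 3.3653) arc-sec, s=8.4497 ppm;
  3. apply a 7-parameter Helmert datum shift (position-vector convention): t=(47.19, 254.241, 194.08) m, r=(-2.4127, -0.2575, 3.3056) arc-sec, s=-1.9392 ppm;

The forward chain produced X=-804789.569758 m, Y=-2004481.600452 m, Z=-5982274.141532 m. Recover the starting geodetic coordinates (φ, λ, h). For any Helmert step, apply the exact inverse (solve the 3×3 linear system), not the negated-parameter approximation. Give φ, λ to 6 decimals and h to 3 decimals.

start: X=-804789.5698, Y=-2004481.6005, Z=-5982274.1415 m
→ Helmert⁻¹: X=-804877.9157, Y=-2004656.8521, Z=-5982502.2666
→ Helmert⁻¹: X=-804601.2396, Y=-2004037.8643, Z=-5982488.5178
→ geod (Bowring, a=6378206.400): φ=-70.27563700°, λ=-111.87496900°, h=1258.6020 m

φ=-70.275637°, λ=-111.874969°, h=1258.602 m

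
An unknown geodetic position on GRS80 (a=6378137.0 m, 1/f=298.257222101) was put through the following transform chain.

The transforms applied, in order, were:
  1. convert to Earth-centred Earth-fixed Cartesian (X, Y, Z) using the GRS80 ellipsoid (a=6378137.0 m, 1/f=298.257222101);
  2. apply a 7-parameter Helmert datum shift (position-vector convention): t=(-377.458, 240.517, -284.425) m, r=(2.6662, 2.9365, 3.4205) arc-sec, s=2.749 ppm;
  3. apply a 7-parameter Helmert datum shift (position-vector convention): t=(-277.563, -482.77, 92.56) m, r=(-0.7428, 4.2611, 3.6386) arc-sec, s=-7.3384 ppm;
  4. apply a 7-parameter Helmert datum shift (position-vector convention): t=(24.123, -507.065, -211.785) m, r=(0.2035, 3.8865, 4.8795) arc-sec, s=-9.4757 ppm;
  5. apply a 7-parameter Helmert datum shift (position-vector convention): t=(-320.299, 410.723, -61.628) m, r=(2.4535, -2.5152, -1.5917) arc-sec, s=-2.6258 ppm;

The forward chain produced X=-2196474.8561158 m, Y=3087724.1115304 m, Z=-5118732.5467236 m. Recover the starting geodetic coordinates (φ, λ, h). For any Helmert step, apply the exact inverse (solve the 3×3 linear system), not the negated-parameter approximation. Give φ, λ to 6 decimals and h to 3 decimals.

φ=-53.674058°, λ=125.407232°, h=3941.707 m

start: X=-2196474.8561, Y=3087724.1115, Z=-5118732.5467 m
→ Helmert⁻¹: X=-2196246.5649, Y=3087243.6609, Z=-5118694.3007
→ Helmert⁻¹: X=-2196122.0065, Y=3087826.8873, Z=-5118575.4438
→ Helmert⁻¹: X=-2195700.3322, Y=3088389.4874, Z=-5118739.8046
→ Helmert⁻¹: X=-2195192.7590, Y=3088110.7217, Z=-5118512.4783
→ geod (Bowring, a=6378137.000): φ=-53.67405800°, λ=125.40723200°, h=3941.7070 m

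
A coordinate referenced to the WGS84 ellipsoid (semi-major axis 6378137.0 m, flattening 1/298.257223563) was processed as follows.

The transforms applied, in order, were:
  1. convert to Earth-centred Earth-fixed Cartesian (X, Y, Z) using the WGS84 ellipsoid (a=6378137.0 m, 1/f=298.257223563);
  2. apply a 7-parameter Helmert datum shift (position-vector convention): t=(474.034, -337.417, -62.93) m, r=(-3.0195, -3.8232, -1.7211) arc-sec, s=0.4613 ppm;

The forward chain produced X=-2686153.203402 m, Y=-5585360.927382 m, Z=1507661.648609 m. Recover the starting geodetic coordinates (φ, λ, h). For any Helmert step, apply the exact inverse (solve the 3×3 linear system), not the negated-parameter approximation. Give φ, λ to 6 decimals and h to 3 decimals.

start: X=-2686153.2034, Y=-5585360.9274, Z=1507661.6486 m
→ Helmert⁻¹: X=-2686551.4499, Y=-5585065.4220, Z=1507691.9199
→ geod (Bowring, a=6378137.000): φ=13.76135900°, λ=-115.68867900°, h=1437.1000 m

φ=13.761359°, λ=-115.688679°, h=1437.100 m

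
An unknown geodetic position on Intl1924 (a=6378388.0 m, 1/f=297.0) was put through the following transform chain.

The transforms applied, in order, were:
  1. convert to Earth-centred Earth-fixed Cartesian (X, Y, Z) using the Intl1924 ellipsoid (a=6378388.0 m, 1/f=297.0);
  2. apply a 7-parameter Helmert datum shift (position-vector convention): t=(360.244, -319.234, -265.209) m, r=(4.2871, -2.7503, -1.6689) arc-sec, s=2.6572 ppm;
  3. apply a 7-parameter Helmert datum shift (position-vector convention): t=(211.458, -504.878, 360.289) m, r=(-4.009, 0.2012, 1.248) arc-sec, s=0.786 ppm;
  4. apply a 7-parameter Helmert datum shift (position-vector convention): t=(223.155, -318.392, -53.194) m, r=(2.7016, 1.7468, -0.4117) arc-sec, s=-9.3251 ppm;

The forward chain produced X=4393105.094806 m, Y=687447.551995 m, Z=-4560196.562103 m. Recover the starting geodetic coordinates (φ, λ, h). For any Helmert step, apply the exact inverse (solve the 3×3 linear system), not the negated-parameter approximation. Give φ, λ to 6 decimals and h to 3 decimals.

start: X=4393105.0948, Y=687447.5520, Z=-4560196.5621 m
→ Helmert⁻¹: X=4392960.1503, Y=687721.3981, Z=-4560157.6971
→ Helmert⁻¹: X=4392753.8526, Y=688287.7955, Z=-4560496.7390
→ Helmert⁻¹: X=4392315.5599, Y=688545.9551, Z=-4560292.2900
→ geod (Bowring, a=6378388.000): φ=-45.92045200°, λ=8.90926500°, h=1542.6980 m

φ=-45.920452°, λ=8.909265°, h=1542.698 m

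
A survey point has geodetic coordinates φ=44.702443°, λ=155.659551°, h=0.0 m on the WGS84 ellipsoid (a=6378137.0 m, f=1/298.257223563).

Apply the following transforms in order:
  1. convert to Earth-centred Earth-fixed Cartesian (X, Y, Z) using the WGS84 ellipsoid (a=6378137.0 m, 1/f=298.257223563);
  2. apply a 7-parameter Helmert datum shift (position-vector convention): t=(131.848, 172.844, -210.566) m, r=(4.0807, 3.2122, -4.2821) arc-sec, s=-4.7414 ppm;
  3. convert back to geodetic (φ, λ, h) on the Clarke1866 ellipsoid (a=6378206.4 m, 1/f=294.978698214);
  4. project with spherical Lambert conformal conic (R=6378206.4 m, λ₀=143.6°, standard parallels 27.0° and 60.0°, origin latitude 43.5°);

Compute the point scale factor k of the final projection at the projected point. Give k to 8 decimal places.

0.95847396

start: φ=44.702443°, λ=155.659551°, h=0.000 m
→ ECEF (a=6378137.000, f=1/298.257223563): X=-4137281.9107, Y=1871571.7783, Z=4463905.7767
→ Helmert 7p (PV): X=-4137022.0753, Y=1871733.3263, Z=4463775.5025
→ geod (Bowring, a=6378206.400): φ=44.70482762°, λ=155.65634244°, h=-164.4486 m
→ into lcc (λ₀=143.6°): φ=44.70482762°, λ−λ₀=12.05634244°
scale k = 0.95847396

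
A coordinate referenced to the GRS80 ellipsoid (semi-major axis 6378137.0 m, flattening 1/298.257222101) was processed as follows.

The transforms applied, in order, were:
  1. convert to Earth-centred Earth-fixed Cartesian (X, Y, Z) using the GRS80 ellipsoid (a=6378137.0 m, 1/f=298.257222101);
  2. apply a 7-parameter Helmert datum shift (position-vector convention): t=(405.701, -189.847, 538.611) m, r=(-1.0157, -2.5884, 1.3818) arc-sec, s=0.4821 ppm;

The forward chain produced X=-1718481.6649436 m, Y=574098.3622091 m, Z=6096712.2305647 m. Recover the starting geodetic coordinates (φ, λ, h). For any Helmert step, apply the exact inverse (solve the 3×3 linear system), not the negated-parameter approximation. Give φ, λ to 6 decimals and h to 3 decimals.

start: X=-1718481.6649, Y=574098.3622, Z=6096712.2306 m
→ Helmert⁻¹: X=-1718806.1895, Y=574269.4277, Z=6096195.0776
→ geod (Bowring, a=6378137.000): φ=73.54927300°, λ=161.52503800°, h=1368.0320 m

φ=73.549273°, λ=161.525038°, h=1368.032 m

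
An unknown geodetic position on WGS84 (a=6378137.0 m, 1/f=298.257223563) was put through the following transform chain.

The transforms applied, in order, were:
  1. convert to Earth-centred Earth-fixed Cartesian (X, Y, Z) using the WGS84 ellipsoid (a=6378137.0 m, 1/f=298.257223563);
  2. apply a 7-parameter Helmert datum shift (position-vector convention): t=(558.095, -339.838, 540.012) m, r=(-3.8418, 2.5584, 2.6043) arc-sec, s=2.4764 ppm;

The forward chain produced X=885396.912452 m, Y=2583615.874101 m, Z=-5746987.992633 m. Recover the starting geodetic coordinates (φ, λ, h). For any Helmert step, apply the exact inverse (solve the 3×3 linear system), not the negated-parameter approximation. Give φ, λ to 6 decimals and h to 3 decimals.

start: X=885396.9125, Y=2583615.8741, Z=-5746987.9926 m
→ Helmert⁻¹: X=884940.5408, Y=2584045.1896, Z=-5747454.6658
→ geod (Bowring, a=6378137.000): φ=-64.73024800°, λ=71.09555200°, h=2785.6690 m

φ=-64.730248°, λ=71.095552°, h=2785.669 m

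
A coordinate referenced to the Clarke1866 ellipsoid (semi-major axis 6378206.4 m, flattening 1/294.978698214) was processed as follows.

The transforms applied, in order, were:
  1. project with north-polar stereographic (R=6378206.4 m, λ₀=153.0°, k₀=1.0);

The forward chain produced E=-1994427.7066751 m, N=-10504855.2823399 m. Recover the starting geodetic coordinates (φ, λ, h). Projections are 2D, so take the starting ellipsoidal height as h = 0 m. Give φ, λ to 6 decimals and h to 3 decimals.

φ=10.060086°, λ=142.249902°, h=0.000 m

start: E=-1994427.7067, N=-10504855.2823 m
→ stereo⁻¹: φ=10.06008600°, λ=142.24990200°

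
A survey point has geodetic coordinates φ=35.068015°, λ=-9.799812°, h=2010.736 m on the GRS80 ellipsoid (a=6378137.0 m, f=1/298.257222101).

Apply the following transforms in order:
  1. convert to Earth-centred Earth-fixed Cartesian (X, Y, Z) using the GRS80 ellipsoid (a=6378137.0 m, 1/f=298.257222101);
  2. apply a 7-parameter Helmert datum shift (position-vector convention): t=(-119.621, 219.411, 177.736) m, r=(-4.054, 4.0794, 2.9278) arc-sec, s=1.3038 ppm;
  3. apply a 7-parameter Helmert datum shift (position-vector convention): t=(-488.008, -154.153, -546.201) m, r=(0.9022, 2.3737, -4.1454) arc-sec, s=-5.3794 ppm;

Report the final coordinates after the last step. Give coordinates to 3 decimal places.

start: φ=35.068015°, λ=-9.799812°, h=2010.736 m
→ ECEF (a=6378137.000, f=1/298.257222101): X=5151460.0788, Y=-889794.2547, Z=3645200.6515
→ Helmert 7p (PV): X=5151431.8974, Y=-889431.2378, Z=3645298.7454
→ Helmert 7p (PV): X=5150940.2525, Y=-889700.0808, Z=3644669.7621

X=5150940.252 m, Y=-889700.081 m, Z=3644669.762 m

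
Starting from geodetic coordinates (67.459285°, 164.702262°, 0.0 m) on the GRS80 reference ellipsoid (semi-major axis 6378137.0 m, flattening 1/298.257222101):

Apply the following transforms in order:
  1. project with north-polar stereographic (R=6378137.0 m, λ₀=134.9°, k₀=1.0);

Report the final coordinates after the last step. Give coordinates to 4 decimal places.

E=1263440.9640 m, N=-2205890.3419 m

start: φ=67.459285°, λ=164.702262°, h=0.000 m
→ stereo (R=6378137.0, λ₀=134.9°): E=1263440.9640, N=-2205890.3419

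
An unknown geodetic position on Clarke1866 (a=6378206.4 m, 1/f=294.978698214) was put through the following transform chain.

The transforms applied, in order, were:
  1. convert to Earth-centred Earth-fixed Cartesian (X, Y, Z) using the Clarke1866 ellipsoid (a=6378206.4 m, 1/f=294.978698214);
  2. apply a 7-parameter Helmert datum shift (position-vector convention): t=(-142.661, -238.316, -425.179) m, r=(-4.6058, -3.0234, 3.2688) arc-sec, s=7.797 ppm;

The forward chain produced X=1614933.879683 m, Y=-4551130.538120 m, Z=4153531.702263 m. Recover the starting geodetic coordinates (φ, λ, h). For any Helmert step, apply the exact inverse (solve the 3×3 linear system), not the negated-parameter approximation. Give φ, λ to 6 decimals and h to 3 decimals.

start: X=1614933.8797, Y=-4551130.5381, Z=4153531.7023 m
→ Helmert⁻¹: X=1615052.7118, Y=-4550975.0862, Z=4153799.1987
→ geod (Bowring, a=6378206.400): φ=40.89352300°, λ=-70.46121400°, h=773.5780 m

φ=40.893523°, λ=-70.461214°, h=773.578 m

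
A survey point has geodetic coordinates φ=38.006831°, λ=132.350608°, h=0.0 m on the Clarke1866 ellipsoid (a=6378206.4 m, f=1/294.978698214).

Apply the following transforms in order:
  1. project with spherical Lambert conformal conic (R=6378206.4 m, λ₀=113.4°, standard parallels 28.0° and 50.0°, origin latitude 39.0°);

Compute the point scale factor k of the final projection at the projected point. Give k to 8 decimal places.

0.98182172

start: φ=38.006831°, λ=132.350608°, h=0.000 m
→ into lcc (λ₀=113.4°): φ=38.00683100°, λ−λ₀=18.95060800°
scale k = 0.98182172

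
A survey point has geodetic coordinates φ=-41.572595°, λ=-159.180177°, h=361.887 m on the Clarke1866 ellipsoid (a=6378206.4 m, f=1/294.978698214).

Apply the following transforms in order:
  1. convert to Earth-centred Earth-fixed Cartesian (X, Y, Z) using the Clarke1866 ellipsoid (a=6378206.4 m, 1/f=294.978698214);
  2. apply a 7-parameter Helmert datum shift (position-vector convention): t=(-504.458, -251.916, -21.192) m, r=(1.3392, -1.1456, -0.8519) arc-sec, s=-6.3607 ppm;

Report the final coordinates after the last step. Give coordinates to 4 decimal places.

start: φ=-41.572595°, λ=-159.180177°, h=361.887 m
→ ECEF (a=6378206.400, f=1/294.978698214): X=-4466975.1940, Y=-1698613.4057, Z=-4210247.6484
→ Helmert 7p (PV): X=-4467434.8707, Y=-1698808.7329, Z=-4210277.8982

X=-4467434.8707 m, Y=-1698808.7329 m, Z=-4210277.8982 m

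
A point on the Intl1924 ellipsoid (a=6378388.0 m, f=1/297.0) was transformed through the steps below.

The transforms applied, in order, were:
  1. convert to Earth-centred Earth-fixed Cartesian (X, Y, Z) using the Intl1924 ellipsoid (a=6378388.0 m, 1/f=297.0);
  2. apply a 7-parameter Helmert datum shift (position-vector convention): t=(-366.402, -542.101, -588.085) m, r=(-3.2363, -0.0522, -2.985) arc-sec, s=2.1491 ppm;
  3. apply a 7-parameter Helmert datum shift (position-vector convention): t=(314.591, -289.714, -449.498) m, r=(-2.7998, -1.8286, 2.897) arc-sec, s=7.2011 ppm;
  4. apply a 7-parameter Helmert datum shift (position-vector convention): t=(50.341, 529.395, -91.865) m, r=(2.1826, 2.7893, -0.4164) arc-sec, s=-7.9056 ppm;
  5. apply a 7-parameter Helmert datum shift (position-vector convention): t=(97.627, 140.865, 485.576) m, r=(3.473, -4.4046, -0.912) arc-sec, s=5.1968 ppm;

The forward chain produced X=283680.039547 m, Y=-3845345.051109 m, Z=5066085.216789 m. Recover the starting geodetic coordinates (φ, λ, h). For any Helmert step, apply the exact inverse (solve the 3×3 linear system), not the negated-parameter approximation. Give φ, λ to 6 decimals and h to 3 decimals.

start: X=283680.0395, Y=-3845345.0511, Z=5066085.2168 m
→ Helmert⁻¹: X=283706.1132, Y=-3845379.3846, Z=5065632.0046
→ Helmert⁻¹: X=283597.2742, Y=-3845885.0075, Z=5065808.4480
→ Helmert⁻¹: X=283271.5441, Y=-3845640.3469, Z=5066166.7523
→ Helmert⁻¹: X=283694.2648, Y=-3845165.3733, Z=5066683.5458
→ geod (Bowring, a=6378388.000): φ=52.91581200°, λ=-85.78039300°, h=2109.7210 m

φ=52.915812°, λ=-85.780393°, h=2109.721 m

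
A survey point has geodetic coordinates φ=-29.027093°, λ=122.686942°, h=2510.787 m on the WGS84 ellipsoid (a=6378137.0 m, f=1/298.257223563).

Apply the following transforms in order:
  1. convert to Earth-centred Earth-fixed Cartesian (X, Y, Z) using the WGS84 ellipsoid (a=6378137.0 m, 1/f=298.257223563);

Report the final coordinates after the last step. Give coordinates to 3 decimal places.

X=-3015402.594 m, Y=4699327.732 m, Z=-3077745.526 m

start: φ=-29.027093°, λ=122.686942°, h=2510.787 m
→ ECEF (a=6378137.000, f=1/298.257223563): X=-3015402.5938, Y=4699327.7325, Z=-3077745.5258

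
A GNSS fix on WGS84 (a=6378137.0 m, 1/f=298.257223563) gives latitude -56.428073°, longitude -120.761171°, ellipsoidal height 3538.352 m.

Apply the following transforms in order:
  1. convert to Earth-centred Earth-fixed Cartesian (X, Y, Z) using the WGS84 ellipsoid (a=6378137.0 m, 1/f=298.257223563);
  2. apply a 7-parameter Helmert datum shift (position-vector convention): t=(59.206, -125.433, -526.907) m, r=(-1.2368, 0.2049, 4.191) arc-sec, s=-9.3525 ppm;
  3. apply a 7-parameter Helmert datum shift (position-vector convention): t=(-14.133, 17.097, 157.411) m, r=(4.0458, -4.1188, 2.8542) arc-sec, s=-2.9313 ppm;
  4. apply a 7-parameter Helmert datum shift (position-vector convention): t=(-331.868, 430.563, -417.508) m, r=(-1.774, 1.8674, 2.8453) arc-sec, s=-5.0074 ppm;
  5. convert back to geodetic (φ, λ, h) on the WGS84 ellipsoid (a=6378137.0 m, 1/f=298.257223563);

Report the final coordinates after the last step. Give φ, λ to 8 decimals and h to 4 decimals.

φ=-56.43349212°, λ=-120.76457437°, h=4012.1936 m

start: φ=-56.428073°, λ=-120.761171°, h=3538.352 m
→ ECEF (a=6378137.000, f=1/298.257223563): X=-1809130.6854, Y=-3039526.4578, Z=-5293895.9220
→ Helmert 7p (PV): X=-1808998.0601, Y=-3039691.9650, Z=-5294353.2953
→ Helmert 7p (PV): X=-1808859.1086, Y=-3039587.1435, Z=-5294276.1100
→ Helmert 7p (PV): X=-1809187.9209, Y=-3039211.8458, Z=-5294624.5891
→ geod (Bowring, a=6378137.000): φ=-56.43349212°, λ=-120.76457437°, h=4012.1936 m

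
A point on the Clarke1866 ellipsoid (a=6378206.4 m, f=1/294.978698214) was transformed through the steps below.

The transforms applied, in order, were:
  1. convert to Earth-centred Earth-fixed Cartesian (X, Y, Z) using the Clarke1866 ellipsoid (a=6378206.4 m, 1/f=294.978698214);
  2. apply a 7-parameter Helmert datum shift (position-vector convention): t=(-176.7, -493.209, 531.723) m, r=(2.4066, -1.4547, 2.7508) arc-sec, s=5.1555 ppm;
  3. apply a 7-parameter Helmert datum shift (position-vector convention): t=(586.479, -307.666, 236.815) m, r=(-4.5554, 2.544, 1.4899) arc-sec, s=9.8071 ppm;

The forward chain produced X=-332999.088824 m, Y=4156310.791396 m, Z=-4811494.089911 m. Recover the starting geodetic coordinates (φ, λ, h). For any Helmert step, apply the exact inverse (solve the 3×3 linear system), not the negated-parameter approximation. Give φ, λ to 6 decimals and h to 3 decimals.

start: X=-332999.0888, Y=4156310.7914, Z=-4811494.0899 m
→ Helmert⁻¹: X=-333492.9270, Y=4156686.3674, Z=-4811596.0282
→ Helmert⁻¹: X=-333293.0065, Y=4157106.4432, Z=-4812149.0950
→ geod (Bowring, a=6378206.400): φ=-49.27862000°, λ=94.58384300°, h=2009.5520 m

φ=-49.278620°, λ=94.583843°, h=2009.552 m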